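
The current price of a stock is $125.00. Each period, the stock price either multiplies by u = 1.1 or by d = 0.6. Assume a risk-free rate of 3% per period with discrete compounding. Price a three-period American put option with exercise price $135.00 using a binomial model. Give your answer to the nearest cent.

$18.31

Risk-neutral probability p = (1 + 0.03 − 0.6)/(1.1 − 0.6) = 0.4300/0.5000 = 0.8600
Terminal stock prices: S_uuu = 166.4, S_uud = 90.75, S_udd = 49.5, S_ddd = 27
Terminal payoffs (K − S): max(-31.38, 0) = 0, max(44.25, 0) = 44.25, max(85.5, 0) = 85.5, max(108, 0) = 108
Node uu (S = 151.3): continuation = 1/1.03·[0.8600·0.0000 + 0.1400·44.2500] = 6.0146; exercise value = 0.0000 ≤ continuation, so V_uu = 6.0146
Node ud (S = 82.5): continuation = 1/1.03·[0.8600·44.2500 + 0.1400·85.5000] = 48.5680; exercise value = 52.5000 > continuation, so V_ud = 52.5000 (exercise)
Node dd (S = 45): continuation = 1/1.03·[0.8600·85.5000 + 0.1400·108.0000] = 86.0680; exercise value = 90.0000 > continuation, so V_dd = 90.0000 (exercise)
Node u (S = 137.5): continuation = 1/1.03·[0.8600·6.0146 + 0.1400·52.5000] = 12.1578; exercise value = 0.0000 ≤ continuation, so V_u = 12.1578
Node d (S = 75): continuation = 1/1.03·[0.8600·52.5000 + 0.1400·90.0000] = 56.0680; exercise value = 60.0000 > continuation, so V_d = 60.0000 (exercise)
Node 0 (S = 125): continuation = 1/1.03·[0.8600·12.1578 + 0.1400·60.0000] = 18.3065; exercise value = 10.0000 ≤ continuation, so V_0 = 18.3065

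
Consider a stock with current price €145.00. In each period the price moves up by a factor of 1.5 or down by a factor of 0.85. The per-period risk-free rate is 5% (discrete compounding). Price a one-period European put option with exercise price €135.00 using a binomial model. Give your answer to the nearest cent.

Risk-neutral probability p = (1 + 0.05 − 0.85)/(1.5 − 0.85) = 0.2000/0.6500 = 0.3077
Terminal stock prices: S_u = 217.5, S_d = 123.2
Terminal payoffs (K − S): max(-82.5, 0) = 0, max(11.75, 0) = 11.75
Node 0 (S = 145): V_0 = 1/1.05·[0.3077·0.0000 + 0.6923·11.7500] = 7.7473

€7.75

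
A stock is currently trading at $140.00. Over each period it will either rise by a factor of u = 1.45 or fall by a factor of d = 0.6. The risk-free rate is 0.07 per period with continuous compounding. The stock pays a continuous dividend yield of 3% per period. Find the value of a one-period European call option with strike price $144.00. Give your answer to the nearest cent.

$28.53

Per-period risk-free factor R = e^0.07 = 1.0725; dividend-adjusted growth = e^(0.07−0.03) = 1.0408.
Risk-neutral probability p = (1.0408 − 0.6)/(1.45 − 0.6) = 0.4408/0.8500 = 0.5186
Terminal stock prices: S_u = 203, S_d = 84
Terminal payoffs (S − K): max(59, 0) = 59, max(-60, 0) = 0
Node 0 (S = 140): V_0 = e^(−0.07)·[0.5186·59.0000 + 0.4814·0.0000] = 28.5289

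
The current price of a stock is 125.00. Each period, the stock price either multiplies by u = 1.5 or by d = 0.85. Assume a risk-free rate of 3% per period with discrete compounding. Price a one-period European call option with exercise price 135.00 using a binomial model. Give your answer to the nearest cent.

Risk-neutral probability p = (1 + 0.03 − 0.85)/(1.5 − 0.85) = 0.1800/0.6500 = 0.2769
Terminal stock prices: S_u = 187.5, S_d = 106.2
Terminal payoffs (S − K): max(52.5, 0) = 52.5, max(-28.75, 0) = 0
Node 0 (S = 125): V_0 = 1/1.03·[0.2769·52.5000 + 0.7231·0.0000] = 14.1150

14.12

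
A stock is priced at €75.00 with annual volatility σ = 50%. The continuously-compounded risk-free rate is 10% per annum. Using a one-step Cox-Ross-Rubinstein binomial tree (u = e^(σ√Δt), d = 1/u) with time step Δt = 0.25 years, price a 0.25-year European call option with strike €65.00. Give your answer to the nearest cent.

CRR parameters: u = e^(σ√Δt) = e^(0.5·√0.25) = 1.2840, d = 1/u = 0.7788
Per-period rate: rΔt = 0.1·0.25 = 0.025, so R = e^0.025 = 1.0253
Risk-neutral probability p = (e^0.025 − 0.7788)/(1.2840 − 0.7788) = 0.2465/0.5052 = 0.4879
Terminal stock prices: S_u = 96.3, S_d = 58.41
Terminal payoffs (S − K): max(31.3, 0) = 31.3, max(-6.59, 0) = 0
Node 0 (S = 75): V_0 = e^(−0.025)·[0.4879·31.3019 + 0.5121·0.0000] = 14.8960

€14.90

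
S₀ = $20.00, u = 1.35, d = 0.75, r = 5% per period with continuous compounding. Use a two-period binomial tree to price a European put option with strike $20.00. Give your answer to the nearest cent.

$1.96

Risk-neutral probability p = (e^0.05 − 0.75)/(1.35 − 0.75) = 0.3013/0.6000 = 0.5021
Terminal stock prices: S_uu = 36.45, S_ud = 20.25, S_dd = 11.25
Terminal payoffs (K − S): max(-16.45, 0) = 0, max(-0.25, 0) = 0, max(8.75, 0) = 8.75
Node u (S = 27): V_u = e^(−0.05)·[0.5021·0.0000 + 0.4979·0.0000] = 0.0000
Node d (S = 15): V_d = e^(−0.05)·[0.5021·0.0000 + 0.4979·8.7500] = 4.1440
Node 0 (S = 20): V_0 = e^(−0.05)·[0.5021·0.0000 + 0.4979·4.1440] = 1.9626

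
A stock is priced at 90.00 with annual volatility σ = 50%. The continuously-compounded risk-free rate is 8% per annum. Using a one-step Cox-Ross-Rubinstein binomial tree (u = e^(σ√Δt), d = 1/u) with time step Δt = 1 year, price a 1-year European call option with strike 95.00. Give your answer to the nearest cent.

CRR parameters: u = e^(σ√Δt) = e^(0.5·√1) = 1.6487, d = 1/u = 0.6065
Per-period rate: rΔt = 0.08·1 = 0.08, so R = e^0.08 = 1.0833
Risk-neutral probability p = (e^0.08 − 0.6065)/(1.6487 − 0.6065) = 0.4768/1.0422 = 0.4575
Terminal stock prices: S_u = 148.4, S_d = 54.59
Terminal payoffs (S − K): max(53.38, 0) = 53.38, max(-40.41, 0) = 0
Node 0 (S = 90): V_0 = e^(−0.08)·[0.4575·53.3849 + 0.5425·0.0000] = 22.5437

22.54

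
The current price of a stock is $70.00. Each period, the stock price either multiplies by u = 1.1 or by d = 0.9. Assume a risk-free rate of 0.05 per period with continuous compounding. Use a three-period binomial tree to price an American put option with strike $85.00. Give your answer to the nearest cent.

$15.00

Risk-neutral probability p = (e^0.05 − 0.9)/(1.1 − 0.9) = 0.1513/0.2000 = 0.7564
Terminal stock prices: S_uuu = 93.17, S_uud = 76.23, S_udd = 62.37, S_ddd = 51.03
Terminal payoffs (K − S): max(-8.17, 0) = 0, max(8.77, 0) = 8.77, max(22.63, 0) = 22.63, max(33.97, 0) = 33.97
Node uu (S = 84.7): continuation = e^(−0.05)·[0.7564·0.0000 + 0.2436·8.7700] = 2.0326; exercise value = 0.3000 ≤ continuation, so V_uu = 2.0326
Node ud (S = 69.3): continuation = e^(−0.05)·[0.7564·8.7700 + 0.2436·22.6300] = 11.5545; exercise value = 15.7000 > continuation, so V_ud = 15.7000 (exercise)
Node dd (S = 56.7): continuation = e^(−0.05)·[0.7564·22.6300 + 0.2436·33.9700] = 24.1545; exercise value = 28.3000 > continuation, so V_dd = 28.3000 (exercise)
Node u (S = 77): continuation = e^(−0.05)·[0.7564·2.0326 + 0.2436·15.7000] = 5.1010; exercise value = 8.0000 > continuation, so V_u = 8.0000 (exercise)
Node d (S = 63): continuation = e^(−0.05)·[0.7564·15.7000 + 0.2436·28.3000] = 17.8545; exercise value = 22.0000 > continuation, so V_d = 22.0000 (exercise)
Node 0 (S = 70): continuation = e^(−0.05)·[0.7564·8.0000 + 0.2436·22.0000] = 10.8545; exercise value = 15.0000 > continuation, so V_0 = 15.0000 (exercise)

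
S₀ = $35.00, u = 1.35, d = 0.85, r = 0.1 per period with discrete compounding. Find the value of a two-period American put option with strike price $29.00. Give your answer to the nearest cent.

Risk-neutral probability p = (1 + 0.1 − 0.85)/(1.35 − 0.85) = 0.2500/0.5000 = 0.5000
Terminal stock prices: S_uu = 63.79, S_ud = 40.16, S_dd = 25.29
Terminal payoffs (K − S): max(-34.79, 0) = 0, max(-11.16, 0) = 0, max(3.713, 0) = 3.713
Node u (S = 47.25): continuation = 1/1.1·[0.5000·0.0000 + 0.5000·0.0000] = 0.0000; exercise value = 0.0000 ≤ continuation, so V_u = 0.0000
Node d (S = 29.75): continuation = 1/1.1·[0.5000·0.0000 + 0.5000·3.7125] = 1.6875; exercise value = 0.0000 ≤ continuation, so V_d = 1.6875
Node 0 (S = 35): continuation = 1/1.1·[0.5000·0.0000 + 0.5000·1.6875] = 0.7670; exercise value = 0.0000 ≤ continuation, so V_0 = 0.7670

$0.77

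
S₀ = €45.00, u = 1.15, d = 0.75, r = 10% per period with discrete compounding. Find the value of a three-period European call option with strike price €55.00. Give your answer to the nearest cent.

Risk-neutral probability p = (1 + 0.1 − 0.75)/(1.15 − 0.75) = 0.3500/0.4000 = 0.8750
Terminal stock prices: S_uuu = 68.44, S_uud = 44.63, S_udd = 29.11, S_ddd = 18.98
Terminal payoffs (S − K): max(13.44, 0) = 13.44, max(-10.37, 0) = 0, max(-25.89, 0) = 0, max(-36.02, 0) = 0
Node uu (S = 59.51): V_uu = 1/1.1·[0.8750·13.4394 + 0.1250·0.0000] = 10.6904
Node ud (S = 38.81): V_ud = 1/1.1·[0.8750·0.0000 + 0.1250·0.0000] = 0.0000
Node dd (S = 25.31): V_dd = 1/1.1·[0.8750·0.0000 + 0.1250·0.0000] = 0.0000
Node u (S = 51.75): V_u = 1/1.1·[0.8750·10.6904 + 0.1250·0.0000] = 8.5037
Node d (S = 33.75): V_d = 1/1.1·[0.8750·0.0000 + 0.1250·0.0000] = 0.0000
Node 0 (S = 45): V_0 = 1/1.1·[0.8750·8.5037 + 0.1250·0.0000] = 6.7643

€6.76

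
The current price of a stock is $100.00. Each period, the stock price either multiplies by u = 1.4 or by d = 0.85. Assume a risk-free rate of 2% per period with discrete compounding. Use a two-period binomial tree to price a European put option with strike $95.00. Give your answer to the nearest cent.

Risk-neutral probability p = (1 + 0.02 − 0.85)/(1.4 − 0.85) = 0.1700/0.5500 = 0.3091
Terminal stock prices: S_uu = 196, S_ud = 119, S_dd = 72.25
Terminal payoffs (K − S): max(-101, 0) = 0, max(-24, 0) = 0, max(22.75, 0) = 22.75
Node u (S = 140): V_u = 1/1.02·[0.3091·0.0000 + 0.6909·0.0000] = 0.0000
Node d (S = 85): V_d = 1/1.02·[0.3091·0.0000 + 0.6909·22.7500] = 15.4100
Node 0 (S = 100): V_0 = 1/1.02·[0.3091·0.0000 + 0.6909·15.4100] = 10.4381

$10.44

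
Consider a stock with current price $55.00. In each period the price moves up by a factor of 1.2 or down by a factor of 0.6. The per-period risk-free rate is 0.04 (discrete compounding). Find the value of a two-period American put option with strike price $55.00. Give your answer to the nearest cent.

Risk-neutral probability p = (1 + 0.04 − 0.6)/(1.2 − 0.6) = 0.4400/0.6000 = 0.7333
Terminal stock prices: S_uu = 79.2, S_ud = 39.6, S_dd = 19.8
Terminal payoffs (K − S): max(-24.2, 0) = 0, max(15.4, 0) = 15.4, max(35.2, 0) = 35.2
Node u (S = 66): continuation = 1/1.04·[0.7333·0.0000 + 0.2667·15.4000] = 3.9487; exercise value = 0.0000 ≤ continuation, so V_u = 3.9487
Node d (S = 33): continuation = 1/1.04·[0.7333·15.4000 + 0.2667·35.2000] = 19.8846; exercise value = 22.0000 > continuation, so V_d = 22.0000 (exercise)
Node 0 (S = 55): continuation = 1/1.04·[0.7333·3.9487 + 0.2667·22.0000] = 8.4254; exercise value = 0.0000 ≤ continuation, so V_0 = 8.4254

$8.43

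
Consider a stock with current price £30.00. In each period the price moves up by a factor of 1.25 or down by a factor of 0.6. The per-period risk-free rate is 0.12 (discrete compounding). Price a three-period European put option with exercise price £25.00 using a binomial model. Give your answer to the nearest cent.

£0.89

Risk-neutral probability p = (1 + 0.12 − 0.6)/(1.25 − 0.6) = 0.5200/0.6500 = 0.8000
Terminal stock prices: S_uuu = 58.59, S_uud = 28.12, S_udd = 13.5, S_ddd = 6.48
Terminal payoffs (K − S): max(-33.59, 0) = 0, max(-3.125, 0) = 0, max(11.5, 0) = 11.5, max(18.52, 0) = 18.52
Node uu (S = 46.88): V_uu = 1/1.12·[0.8000·0.0000 + 0.2000·0.0000] = 0.0000
Node ud (S = 22.5): V_ud = 1/1.12·[0.8000·0.0000 + 0.2000·11.5000] = 2.0536
Node dd (S = 10.8): V_dd = 1/1.12·[0.8000·11.5000 + 0.2000·18.5200] = 11.5214
Node u (S = 37.5): V_u = 1/1.12·[0.8000·0.0000 + 0.2000·2.0536] = 0.3667
Node d (S = 18): V_d = 1/1.12·[0.8000·2.0536 + 0.2000·11.5214] = 3.5242
Node 0 (S = 30): V_0 = 1/1.12·[0.8000·0.3667 + 0.2000·3.5242] = 0.8913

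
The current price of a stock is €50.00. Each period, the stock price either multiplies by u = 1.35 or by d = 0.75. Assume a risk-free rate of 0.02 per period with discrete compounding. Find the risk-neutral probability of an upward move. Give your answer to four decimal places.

p = 0.4500

Risk-neutral probability p = (1 + 0.02 − 0.75)/(1.35 − 0.75) = 0.2700/0.6000 = 0.4500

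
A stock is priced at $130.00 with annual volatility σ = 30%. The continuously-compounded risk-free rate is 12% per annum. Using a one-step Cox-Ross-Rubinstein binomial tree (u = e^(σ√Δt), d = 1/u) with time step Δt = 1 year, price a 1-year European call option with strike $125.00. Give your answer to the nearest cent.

CRR parameters: u = e^(σ√Δt) = e^(0.3·√1) = 1.3499, d = 1/u = 0.7408
Per-period rate: rΔt = 0.12·1 = 0.12, so R = e^0.12 = 1.1275
Risk-neutral probability p = (e^0.12 − 0.7408)/(1.3499 − 0.7408) = 0.3867/0.6090 = 0.6349
Terminal stock prices: S_u = 175.5, S_d = 96.31
Terminal payoffs (S − K): max(50.48, 0) = 50.48, max(-28.69, 0) = 0
Node 0 (S = 130): V_0 = e^(−0.12)·[0.6349·50.4816 + 0.3651·0.0000] = 28.4264

$28.43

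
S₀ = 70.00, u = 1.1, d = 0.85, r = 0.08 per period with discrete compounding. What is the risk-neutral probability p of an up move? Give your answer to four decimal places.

Risk-neutral probability p = (1 + 0.08 − 0.85)/(1.1 − 0.85) = 0.2300/0.2500 = 0.9200

p = 0.9200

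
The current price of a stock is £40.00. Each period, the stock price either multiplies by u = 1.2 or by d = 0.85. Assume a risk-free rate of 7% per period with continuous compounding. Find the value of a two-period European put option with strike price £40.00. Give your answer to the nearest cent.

Risk-neutral probability p = (e^0.07 − 0.85)/(1.2 − 0.85) = 0.2225/0.3500 = 0.6357
Terminal stock prices: S_uu = 57.6, S_ud = 40.8, S_dd = 28.9
Terminal payoffs (K − S): max(-17.6, 0) = 0, max(-0.8, 0) = 0, max(11.1, 0) = 11.1
Node u (S = 48): V_u = e^(−0.07)·[0.6357·0.0000 + 0.3643·0.0000] = 0.0000
Node d (S = 34): V_d = e^(−0.07)·[0.6357·0.0000 + 0.3643·11.1000] = 3.7700
Node 0 (S = 40): V_0 = e^(−0.07)·[0.6357·0.0000 + 0.3643·3.7700] = 1.2804

£1.28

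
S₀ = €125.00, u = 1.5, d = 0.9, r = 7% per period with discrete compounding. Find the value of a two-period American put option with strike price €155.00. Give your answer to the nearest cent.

Risk-neutral probability p = (1 + 0.07 − 0.9)/(1.5 − 0.9) = 0.1700/0.6000 = 0.2833
Terminal stock prices: S_uu = 281.2, S_ud = 168.8, S_dd = 101.2
Terminal payoffs (K − S): max(-126.2, 0) = 0, max(-13.75, 0) = 0, max(53.75, 0) = 53.75
Node u (S = 187.5): continuation = 1/1.07·[0.2833·0.0000 + 0.7167·0.0000] = 0.0000; exercise value = 0.0000 ≤ continuation, so V_u = 0.0000
Node d (S = 112.5): continuation = 1/1.07·[0.2833·0.0000 + 0.7167·53.7500] = 36.0008; exercise value = 42.5000 > continuation, so V_d = 42.5000 (exercise)
Node 0 (S = 125): continuation = 1/1.07·[0.2833·0.0000 + 0.7167·42.5000] = 28.4657; exercise value = 30.0000 > continuation, so V_0 = 30.0000 (exercise)

€30.00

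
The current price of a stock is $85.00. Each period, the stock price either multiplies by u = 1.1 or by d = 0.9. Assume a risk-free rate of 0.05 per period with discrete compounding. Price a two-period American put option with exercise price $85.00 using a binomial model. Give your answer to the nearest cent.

Risk-neutral probability p = (1 + 0.05 − 0.9)/(1.1 − 0.9) = 0.1500/0.2000 = 0.7500
Terminal stock prices: S_uu = 102.9, S_ud = 84.15, S_dd = 68.85
Terminal payoffs (K − S): max(-17.85, 0) = 0, max(0.85, 0) = 0.85, max(16.15, 0) = 16.15
Node u (S = 93.5): continuation = 1/1.05·[0.7500·0.0000 + 0.2500·0.8500] = 0.2024; exercise value = 0.0000 ≤ continuation, so V_u = 0.2024
Node d (S = 76.5): continuation = 1/1.05·[0.7500·0.8500 + 0.2500·16.1500] = 4.4524; exercise value = 8.5000 > continuation, so V_d = 8.5000 (exercise)
Node 0 (S = 85): continuation = 1/1.05·[0.7500·0.2024 + 0.2500·8.5000] = 2.1684; exercise value = 0.0000 ≤ continuation, so V_0 = 2.1684

$2.17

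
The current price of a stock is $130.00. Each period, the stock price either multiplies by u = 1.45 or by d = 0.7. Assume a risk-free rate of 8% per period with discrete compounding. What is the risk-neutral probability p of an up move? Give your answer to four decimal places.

p = 0.5067

Risk-neutral probability p = (1 + 0.08 − 0.7)/(1.45 − 0.7) = 0.3800/0.7500 = 0.5067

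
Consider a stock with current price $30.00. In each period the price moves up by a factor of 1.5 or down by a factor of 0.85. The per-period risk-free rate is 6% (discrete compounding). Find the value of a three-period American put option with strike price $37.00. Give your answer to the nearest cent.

Risk-neutral probability p = (1 + 0.06 − 0.85)/(1.5 − 0.85) = 0.2100/0.6500 = 0.3231
Terminal stock prices: S_uuu = 101.2, S_uud = 57.38, S_udd = 32.51, S_ddd = 18.42
Terminal payoffs (K − S): max(-64.25, 0) = 0, max(-20.38, 0) = 0, max(4.488, 0) = 4.488, max(18.58, 0) = 18.58
Node uu (S = 67.5): continuation = 1/1.06·[0.3231·0.0000 + 0.6769·0.0000] = 0.0000; exercise value = 0.0000 ≤ continuation, so V_uu = 0.0000
Node ud (S = 38.25): continuation = 1/1.06·[0.3231·0.0000 + 0.6769·4.4875] = 2.8657; exercise value = 0.0000 ≤ continuation, so V_ud = 2.8657
Node dd (S = 21.67): continuation = 1/1.06·[0.3231·4.4875 + 0.6769·18.5763] = 13.2307; exercise value = 15.3250 > continuation, so V_dd = 15.3250 (exercise)
Node u (S = 45): continuation = 1/1.06·[0.3231·0.0000 + 0.6769·2.8657] = 1.8301; exercise value = 0.0000 ≤ continuation, so V_u = 1.8301
Node d (S = 25.5): continuation = 1/1.06·[0.3231·2.8657 + 0.6769·15.3250] = 10.6601; exercise value = 11.5000 > continuation, so V_d = 11.5000 (exercise)
Node 0 (S = 30): continuation = 1/1.06·[0.3231·1.8301 + 0.6769·11.5000] = 7.9018; exercise value = 7.0000 ≤ continuation, so V_0 = 7.9018

$7.90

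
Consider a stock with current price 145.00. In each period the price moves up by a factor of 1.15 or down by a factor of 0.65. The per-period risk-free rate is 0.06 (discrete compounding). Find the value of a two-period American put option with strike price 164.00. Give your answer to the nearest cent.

Risk-neutral probability p = (1 + 0.06 − 0.65)/(1.15 − 0.65) = 0.4100/0.5000 = 0.8200
Terminal stock prices: S_uu = 191.8, S_ud = 108.4, S_dd = 61.26
Terminal payoffs (K − S): max(-27.76, 0) = 0, max(55.61, 0) = 55.61, max(102.7, 0) = 102.7
Node u (S = 166.8): continuation = 1/1.06·[0.8200·0.0000 + 0.1800·55.6125] = 9.4436; exercise value = 0.0000 ≤ continuation, so V_u = 9.4436
Node d (S = 94.25): continuation = 1/1.06·[0.8200·55.6125 + 0.1800·102.7375] = 60.4670; exercise value = 69.7500 > continuation, so V_d = 69.7500 (exercise)
Node 0 (S = 145): continuation = 1/1.06·[0.8200·9.4436 + 0.1800·69.7500] = 19.1498; exercise value = 19.0000 ≤ continuation, so V_0 = 19.1498

19.15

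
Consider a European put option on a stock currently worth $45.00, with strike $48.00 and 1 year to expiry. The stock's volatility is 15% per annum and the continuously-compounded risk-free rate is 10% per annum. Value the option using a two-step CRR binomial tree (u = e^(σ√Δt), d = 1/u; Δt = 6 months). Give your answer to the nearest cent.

$1.96

CRR parameters: u = e^(σ√Δt) = e^(0.15·√0.5) = 1.1119, d = 1/u = 0.8994
Per-period rate: rΔt = 0.1·0.5 = 0.05, so R = e^0.05 = 1.0513
Risk-neutral probability p = (e^0.05 − 0.8994)/(1.1119 − 0.8994) = 0.1519/0.2125 = 0.7148
Terminal stock prices: S_uu = 55.63, S_ud = 45, S_dd = 36.4
Terminal payoffs (K − S): max(-7.634, 0) = 0, max(3, 0) = 3, max(11.6, 0) = 11.6
Node u (S = 50.04): V_u = e^(−0.05)·[0.7148·0.0000 + 0.2852·3.0000] = 0.8140
Node d (S = 40.47): V_d = e^(−0.05)·[0.7148·3.0000 + 0.2852·11.6014] = 5.1876
Node 0 (S = 45): V_0 = e^(−0.05)·[0.7148·0.8140 + 0.2852·5.1876] = 1.9610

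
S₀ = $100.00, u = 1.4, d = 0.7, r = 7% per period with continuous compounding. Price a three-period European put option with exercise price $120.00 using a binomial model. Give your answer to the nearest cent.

$21.67

Risk-neutral probability p = (e^0.07 − 0.7)/(1.4 − 0.7) = 0.3725/0.7000 = 0.5322
Terminal stock prices: S_uuu = 274.4, S_uud = 137.2, S_udd = 68.6, S_ddd = 34.3
Terminal payoffs (K − S): max(-154.4, 0) = 0, max(-17.2, 0) = 0, max(51.4, 0) = 51.4, max(85.7, 0) = 85.7
Node uu (S = 196): V_uu = e^(−0.07)·[0.5322·0.0000 + 0.4678·0.0000] = 0.0000
Node ud (S = 98): V_ud = e^(−0.07)·[0.5322·0.0000 + 0.4678·51.4000] = 22.4215
Node dd (S = 49): V_dd = e^(−0.07)·[0.5322·51.4000 + 0.4678·85.7000] = 62.8873
Node u (S = 140): V_u = e^(−0.07)·[0.5322·0.0000 + 0.4678·22.4215] = 9.7806
Node d (S = 70): V_d = e^(−0.07)·[0.5322·22.4215 + 0.4678·62.8873] = 38.5575
Node 0 (S = 100): V_0 = e^(−0.07)·[0.5322·9.7806 + 0.4678·38.5575] = 21.6723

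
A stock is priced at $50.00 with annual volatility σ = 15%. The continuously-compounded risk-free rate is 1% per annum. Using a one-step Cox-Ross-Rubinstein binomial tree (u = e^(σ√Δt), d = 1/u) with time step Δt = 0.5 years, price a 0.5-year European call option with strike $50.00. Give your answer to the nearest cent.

$2.77

CRR parameters: u = e^(σ√Δt) = e^(0.15·√0.5) = 1.1119, d = 1/u = 0.8994
Per-period rate: rΔt = 0.01·0.5 = 0.005, so R = e^0.005 = 1.0050
Risk-neutral probability p = (e^0.005 − 0.8994)/(1.1119 − 0.8994) = 0.1056/0.2125 = 0.4971
Terminal stock prices: S_u = 55.59, S_d = 44.97
Terminal payoffs (S − K): max(5.595, 0) = 5.595, max(-5.032, 0) = 0
Node 0 (S = 50): V_0 = e^(−0.005)·[0.4971·5.5948 + 0.5029·0.0000] = 2.7672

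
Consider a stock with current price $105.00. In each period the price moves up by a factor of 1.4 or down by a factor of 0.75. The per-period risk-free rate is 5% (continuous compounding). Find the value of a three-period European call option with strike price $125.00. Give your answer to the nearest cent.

Risk-neutral probability p = (e^0.05 − 0.75)/(1.4 − 0.75) = 0.3013/0.6500 = 0.4635
Terminal stock prices: S_uuu = 288.1, S_uud = 154.3, S_udd = 82.69, S_ddd = 44.3
Terminal payoffs (S − K): max(163.1, 0) = 163.1, max(29.35, 0) = 29.35, max(-42.31, 0) = 0, max(-80.7, 0) = 0
Node uu (S = 205.8): V_uu = e^(−0.05)·[0.4635·163.1200 + 0.5365·29.3500] = 86.8963
Node ud (S = 110.2): V_ud = e^(−0.05)·[0.4635·29.3500 + 0.5365·0.0000] = 12.9401
Node dd (S = 59.06): V_dd = e^(−0.05)·[0.4635·0.0000 + 0.5365·0.0000] = 0.0000
Node u (S = 147): V_u = e^(−0.05)·[0.4635·86.8963 + 0.5365·12.9401] = 44.9155
Node d (S = 78.75): V_d = e^(−0.05)·[0.4635·12.9401 + 0.5365·0.0000] = 5.7051
Node 0 (S = 105): V_0 = e^(−0.05)·[0.4635·44.9155 + 0.5365·5.7051] = 22.7143

$22.71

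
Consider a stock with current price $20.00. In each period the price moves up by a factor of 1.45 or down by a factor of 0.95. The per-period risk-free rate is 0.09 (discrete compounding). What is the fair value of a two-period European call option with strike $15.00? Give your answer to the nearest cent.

Risk-neutral probability p = (1 + 0.09 − 0.95)/(1.45 − 0.95) = 0.1400/0.5000 = 0.2800
Terminal stock prices: S_uu = 42.05, S_ud = 27.55, S_dd = 18.05
Terminal payoffs (S − K): max(27.05, 0) = 27.05, max(12.55, 0) = 12.55, max(3.05, 0) = 3.05
Node u (S = 29): V_u = 1/1.09·[0.2800·27.0500 + 0.7200·12.5500] = 15.2385
Node d (S = 19): V_d = 1/1.09·[0.2800·12.5500 + 0.7200·3.0500] = 5.2385
Node 0 (S = 20): V_0 = 1/1.09·[0.2800·15.2385 + 0.7200·5.2385] = 7.3748

$7.37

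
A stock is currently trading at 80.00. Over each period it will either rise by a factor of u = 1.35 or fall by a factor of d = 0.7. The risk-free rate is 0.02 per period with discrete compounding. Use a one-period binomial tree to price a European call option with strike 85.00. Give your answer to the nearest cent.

11.10

Risk-neutral probability p = (1 + 0.02 − 0.7)/(1.35 − 0.7) = 0.3200/0.6500 = 0.4923
Terminal stock prices: S_u = 108, S_d = 56
Terminal payoffs (S − K): max(23, 0) = 23, max(-29, 0) = 0
Node 0 (S = 80): V_0 = 1/1.02·[0.4923·23.0000 + 0.5077·0.0000] = 11.1011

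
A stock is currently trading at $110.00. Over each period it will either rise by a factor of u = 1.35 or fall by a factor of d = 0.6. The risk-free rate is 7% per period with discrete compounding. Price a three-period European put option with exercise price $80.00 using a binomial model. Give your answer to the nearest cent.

Risk-neutral probability p = (1 + 0.07 − 0.6)/(1.35 − 0.6) = 0.4700/0.7500 = 0.6267
Terminal stock prices: S_uuu = 270.6, S_uud = 120.3, S_udd = 53.46, S_ddd = 23.76
Terminal payoffs (K − S): max(-190.6, 0) = 0, max(-40.29, 0) = 0, max(26.54, 0) = 26.54, max(56.24, 0) = 56.24
Node uu (S = 200.5): V_uu = 1/1.07·[0.6267·0.0000 + 0.3733·0.0000] = 0.0000
Node ud (S = 89.1): V_ud = 1/1.07·[0.6267·0.0000 + 0.3733·26.5400] = 9.2601
Node dd (S = 39.6): V_dd = 1/1.07·[0.6267·26.5400 + 0.3733·56.2400] = 35.1664
Node u (S = 148.5): V_u = 1/1.07·[0.6267·0.0000 + 0.3733·9.2601] = 3.2309
Node d (S = 66): V_d = 1/1.07·[0.6267·9.2601 + 0.3733·35.1664] = 17.6932
Node 0 (S = 110): V_0 = 1/1.07·[0.6267·3.2309 + 0.3733·17.6932] = 8.0656

$8.07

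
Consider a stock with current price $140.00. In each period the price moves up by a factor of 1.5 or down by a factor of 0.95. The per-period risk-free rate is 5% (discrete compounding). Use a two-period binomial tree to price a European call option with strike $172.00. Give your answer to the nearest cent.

$11.71

Risk-neutral probability p = (1 + 0.05 − 0.95)/(1.5 − 0.95) = 0.1000/0.5500 = 0.1818
Terminal stock prices: S_uu = 315, S_ud = 199.5, S_dd = 126.3
Terminal payoffs (S − K): max(143, 0) = 143, max(27.5, 0) = 27.5, max(-45.65, 0) = 0
Node u (S = 210): V_u = 1/1.05·[0.1818·143.0000 + 0.8182·27.5000] = 46.1905
Node d (S = 133): V_d = 1/1.05·[0.1818·27.5000 + 0.8182·0.0000] = 4.7619
Node 0 (S = 140): V_0 = 1/1.05·[0.1818·46.1905 + 0.8182·4.7619] = 11.7089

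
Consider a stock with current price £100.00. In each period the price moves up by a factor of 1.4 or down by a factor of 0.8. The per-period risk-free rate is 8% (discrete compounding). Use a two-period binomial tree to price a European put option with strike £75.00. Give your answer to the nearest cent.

Risk-neutral probability p = (1 + 0.08 − 0.8)/(1.4 − 0.8) = 0.2800/0.6000 = 0.4667
Terminal stock prices: S_uu = 196, S_ud = 112, S_dd = 64
Terminal payoffs (K − S): max(-121, 0) = 0, max(-37, 0) = 0, max(11, 0) = 11
Node u (S = 140): V_u = 1/1.08·[0.4667·0.0000 + 0.5333·0.0000] = 0.0000
Node d (S = 80): V_d = 1/1.08·[0.4667·0.0000 + 0.5333·11.0000] = 5.4321
Node 0 (S = 100): V_0 = 1/1.08·[0.4667·0.0000 + 0.5333·5.4321] = 2.6825

£2.68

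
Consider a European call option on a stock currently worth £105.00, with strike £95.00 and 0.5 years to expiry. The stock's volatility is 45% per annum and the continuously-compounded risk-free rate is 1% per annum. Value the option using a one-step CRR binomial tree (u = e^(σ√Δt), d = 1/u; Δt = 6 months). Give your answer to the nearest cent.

£21.05

CRR parameters: u = e^(σ√Δt) = e^(0.45·√0.5) = 1.3746, d = 1/u = 0.7275
Per-period rate: rΔt = 0.01·0.5 = 0.005, so R = e^0.005 = 1.0050
Risk-neutral probability p = (e^0.005 − 0.7275)/(1.3746 − 0.7275) = 0.2776/0.6472 = 0.4289
Terminal stock prices: S_u = 144.3, S_d = 76.38
Terminal payoffs (S − K): max(49.34, 0) = 49.34, max(-18.62, 0) = 0
Node 0 (S = 105): V_0 = e^(−0.005)·[0.4289·49.3381 + 0.5711·0.0000] = 21.0536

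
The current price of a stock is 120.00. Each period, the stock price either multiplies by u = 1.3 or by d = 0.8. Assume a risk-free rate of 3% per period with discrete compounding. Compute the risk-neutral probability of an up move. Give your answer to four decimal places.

Risk-neutral probability p = (1 + 0.03 − 0.8)/(1.3 − 0.8) = 0.2300/0.5000 = 0.4600

p = 0.4600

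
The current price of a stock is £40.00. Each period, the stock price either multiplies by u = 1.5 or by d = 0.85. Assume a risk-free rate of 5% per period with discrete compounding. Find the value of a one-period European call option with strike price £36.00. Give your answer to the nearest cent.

£7.03

Risk-neutral probability p = (1 + 0.05 − 0.85)/(1.5 − 0.85) = 0.2000/0.6500 = 0.3077
Terminal stock prices: S_u = 60, S_d = 34
Terminal payoffs (S − K): max(24, 0) = 24, max(-2, 0) = 0
Node 0 (S = 40): V_0 = 1/1.05·[0.3077·24.0000 + 0.6923·0.0000] = 7.0330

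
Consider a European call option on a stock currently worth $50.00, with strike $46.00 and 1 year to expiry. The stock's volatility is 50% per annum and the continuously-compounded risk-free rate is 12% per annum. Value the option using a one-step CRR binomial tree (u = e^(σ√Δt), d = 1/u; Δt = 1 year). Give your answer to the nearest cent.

$16.15

CRR parameters: u = e^(σ√Δt) = e^(0.5·√1) = 1.6487, d = 1/u = 0.6065
Per-period rate: rΔt = 0.12·1 = 0.12, so R = e^0.12 = 1.1275
Risk-neutral probability p = (e^0.12 − 0.6065)/(1.6487 − 0.6065) = 0.5210/1.0422 = 0.4999
Terminal stock prices: S_u = 82.44, S_d = 30.33
Terminal payoffs (S − K): max(36.44, 0) = 36.44, max(-15.67, 0) = 0
Node 0 (S = 50): V_0 = e^(−0.12)·[0.4999·36.4361 + 0.5001·0.0000] = 16.1539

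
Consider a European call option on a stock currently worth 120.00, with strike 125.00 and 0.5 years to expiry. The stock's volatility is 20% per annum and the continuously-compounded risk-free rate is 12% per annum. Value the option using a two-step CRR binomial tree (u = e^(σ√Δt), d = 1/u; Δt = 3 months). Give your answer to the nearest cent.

CRR parameters: u = e^(σ√Δt) = e^(0.2·√0.25) = 1.1052, d = 1/u = 0.9048
Per-period rate: rΔt = 0.12·0.25 = 0.03, so R = e^0.03 = 1.0305
Risk-neutral probability p = (e^0.03 − 0.9048)/(1.1052 − 0.9048) = 0.1256/0.2003 = 0.6270
Terminal stock prices: S_uu = 146.6, S_ud = 120, S_dd = 98.25
Terminal payoffs (S − K): max(21.57, 0) = 21.57, max(-5, 0) = 0, max(-26.75, 0) = 0
Node u (S = 132.6): V_u = e^(−0.03)·[0.6270·21.5683 + 0.3730·0.0000] = 13.1245
Node d (S = 108.6): V_d = e^(−0.03)·[0.6270·0.0000 + 0.3730·0.0000] = 0.0000
Node 0 (S = 120): V_0 = e^(−0.03)·[0.6270·13.1245 + 0.3730·0.0000] = 7.9864

7.99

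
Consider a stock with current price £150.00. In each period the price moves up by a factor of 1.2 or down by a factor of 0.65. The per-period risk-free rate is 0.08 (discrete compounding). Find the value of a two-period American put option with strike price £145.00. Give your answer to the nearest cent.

Risk-neutral probability p = (1 + 0.08 − 0.65)/(1.2 − 0.65) = 0.4300/0.5500 = 0.7818
Terminal stock prices: S_uu = 216, S_ud = 117, S_dd = 63.38
Terminal payoffs (K − S): max(-71, 0) = 0, max(28, 0) = 28, max(81.62, 0) = 81.62
Node u (S = 180): continuation = 1/1.08·[0.7818·0.0000 + 0.2182·28.0000] = 5.6566; exercise value = 0.0000 ≤ continuation, so V_u = 5.6566
Node d (S = 97.5): continuation = 1/1.08·[0.7818·28.0000 + 0.2182·81.6250] = 36.7593; exercise value = 47.5000 > continuation, so V_d = 47.5000 (exercise)
Node 0 (S = 150): continuation = 1/1.08·[0.7818·5.6566 + 0.2182·47.5000] = 13.6908; exercise value = 0.0000 ≤ continuation, so V_0 = 13.6908

£13.69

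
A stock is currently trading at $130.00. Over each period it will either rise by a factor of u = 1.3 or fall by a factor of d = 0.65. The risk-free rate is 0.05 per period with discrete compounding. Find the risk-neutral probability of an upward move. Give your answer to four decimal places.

p = 0.6154

Risk-neutral probability p = (1 + 0.05 − 0.65)/(1.3 − 0.65) = 0.4000/0.6500 = 0.6154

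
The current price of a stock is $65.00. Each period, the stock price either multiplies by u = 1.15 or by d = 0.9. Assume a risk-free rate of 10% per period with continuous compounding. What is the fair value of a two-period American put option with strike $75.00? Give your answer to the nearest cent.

Risk-neutral probability p = (e^0.1 − 0.9)/(1.15 − 0.9) = 0.2052/0.2500 = 0.8207
Terminal stock prices: S_uu = 85.96, S_ud = 67.28, S_dd = 52.65
Terminal payoffs (K − S): max(-10.96, 0) = 0, max(7.725, 0) = 7.725, max(22.35, 0) = 22.35
Node u (S = 74.75): continuation = e^(−0.1)·[0.8207·0.0000 + 0.1793·7.7250] = 1.2534; exercise value = 0.2500 ≤ continuation, so V_u = 1.2534
Node d (S = 58.5): continuation = e^(−0.1)·[0.8207·7.7250 + 0.1793·22.3500] = 9.3628; exercise value = 16.5000 > continuation, so V_d = 16.5000 (exercise)
Node 0 (S = 65): continuation = e^(−0.1)·[0.8207·1.2534 + 0.1793·16.5000] = 3.6079; exercise value = 10.0000 > continuation, so V_0 = 10.0000 (exercise)

$10.00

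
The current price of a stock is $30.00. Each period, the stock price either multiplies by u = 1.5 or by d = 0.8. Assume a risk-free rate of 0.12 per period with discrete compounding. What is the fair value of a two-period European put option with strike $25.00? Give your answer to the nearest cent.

$1.36

Risk-neutral probability p = (1 + 0.12 − 0.8)/(1.5 − 0.8) = 0.3200/0.7000 = 0.4571
Terminal stock prices: S_uu = 67.5, S_ud = 36, S_dd = 19.2
Terminal payoffs (K − S): max(-42.5, 0) = 0, max(-11, 0) = 0, max(5.8, 0) = 5.8
Node u (S = 45): V_u = 1/1.12·[0.4571·0.0000 + 0.5429·0.0000] = 0.0000
Node d (S = 24): V_d = 1/1.12·[0.4571·0.0000 + 0.5429·5.8000] = 2.8112
Node 0 (S = 30): V_0 = 1/1.12·[0.4571·0.0000 + 0.5429·2.8112] = 1.3626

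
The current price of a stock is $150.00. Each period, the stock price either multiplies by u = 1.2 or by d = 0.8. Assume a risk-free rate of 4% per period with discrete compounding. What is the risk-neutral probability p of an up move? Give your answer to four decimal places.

p = 0.6000

Risk-neutral probability p = (1 + 0.04 − 0.8)/(1.2 − 0.8) = 0.2400/0.4000 = 0.6000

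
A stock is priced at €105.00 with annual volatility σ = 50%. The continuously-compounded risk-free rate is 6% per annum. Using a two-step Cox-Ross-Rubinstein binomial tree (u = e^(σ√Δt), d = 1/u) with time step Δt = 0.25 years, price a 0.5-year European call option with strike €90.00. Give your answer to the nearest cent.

CRR parameters: u = e^(σ√Δt) = e^(0.5·√0.25) = 1.2840, d = 1/u = 0.7788
Per-period rate: rΔt = 0.06·0.25 = 0.015, so R = e^0.015 = 1.0151
Risk-neutral probability p = (e^0.015 − 0.7788)/(1.2840 − 0.7788) = 0.2363/0.5052 = 0.4677
Terminal stock prices: S_uu = 173.1, S_ud = 105, S_dd = 63.69
Terminal payoffs (S − K): max(83.12, 0) = 83.12, max(15, 0) = 15, max(-26.31, 0) = 0
Node u (S = 134.8): V_u = e^(−0.015)·[0.4677·83.1157 + 0.5323·15.0000] = 46.1626
Node d (S = 81.77): V_d = e^(−0.015)·[0.4677·15.0000 + 0.5323·0.0000] = 6.9116
Node 0 (S = 105): V_0 = e^(−0.015)·[0.4677·46.1626 + 0.5323·6.9116] = 24.8945

€24.89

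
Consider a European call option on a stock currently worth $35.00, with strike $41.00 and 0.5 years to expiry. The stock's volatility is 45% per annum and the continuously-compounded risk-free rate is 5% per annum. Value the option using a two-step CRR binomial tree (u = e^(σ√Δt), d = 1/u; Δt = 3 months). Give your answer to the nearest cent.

$3.01

CRR parameters: u = e^(σ√Δt) = e^(0.45·√0.25) = 1.2523, d = 1/u = 0.7985
Per-period rate: rΔt = 0.05·0.25 = 0.0125, so R = e^0.0125 = 1.0126
Risk-neutral probability p = (e^0.0125 − 0.7985)/(1.2523 − 0.7985) = 0.2141/0.4538 = 0.4717
Terminal stock prices: S_uu = 54.89, S_ud = 35, S_dd = 22.32
Terminal payoffs (S − K): max(13.89, 0) = 13.89, max(-6, 0) = 0, max(-18.68, 0) = 0
Node u (S = 43.83): V_u = e^(−0.0125)·[0.4717·13.8909 + 0.5283·0.0000] = 6.4710
Node d (S = 27.95): V_d = e^(−0.0125)·[0.4717·0.0000 + 0.5283·0.0000] = 0.0000
Node 0 (S = 35): V_0 = e^(−0.0125)·[0.4717·6.4710 + 0.5283·0.0000] = 3.0145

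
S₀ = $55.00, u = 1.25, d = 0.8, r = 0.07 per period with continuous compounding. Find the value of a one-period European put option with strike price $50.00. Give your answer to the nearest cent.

$2.21

Risk-neutral probability p = (e^0.07 − 0.8)/(1.25 − 0.8) = 0.2725/0.4500 = 0.6056
Terminal stock prices: S_u = 68.75, S_d = 44
Terminal payoffs (K − S): max(-18.75, 0) = 0, max(6, 0) = 6
Node 0 (S = 55): V_0 = e^(−0.07)·[0.6056·0.0000 + 0.3944·6.0000] = 2.2066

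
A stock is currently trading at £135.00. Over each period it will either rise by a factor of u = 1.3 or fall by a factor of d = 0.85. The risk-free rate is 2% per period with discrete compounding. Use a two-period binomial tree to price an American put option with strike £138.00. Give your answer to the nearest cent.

Risk-neutral probability p = (1 + 0.02 − 0.85)/(1.3 − 0.85) = 0.1700/0.4500 = 0.3778
Terminal stock prices: S_uu = 228.2, S_ud = 149.2, S_dd = 97.54
Terminal payoffs (K − S): max(-90.15, 0) = 0, max(-11.17, 0) = 0, max(40.46, 0) = 40.46
Node u (S = 175.5): continuation = 1/1.02·[0.3778·0.0000 + 0.6222·0.0000] = 0.0000; exercise value = 0.0000 ≤ continuation, so V_u = 0.0000
Node d (S = 114.8): continuation = 1/1.02·[0.3778·0.0000 + 0.6222·40.4625] = 24.6830; exercise value = 23.2500 ≤ continuation, so V_d = 24.6830
Node 0 (S = 135): continuation = 1/1.02·[0.3778·0.0000 + 0.6222·24.6830] = 15.0572; exercise value = 3.0000 ≤ continuation, so V_0 = 15.0572

£15.06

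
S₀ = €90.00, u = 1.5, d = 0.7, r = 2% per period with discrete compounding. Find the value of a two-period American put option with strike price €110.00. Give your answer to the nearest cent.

Risk-neutral probability p = (1 + 0.02 − 0.7)/(1.5 − 0.7) = 0.3200/0.8000 = 0.4000
Terminal stock prices: S_uu = 202.5, S_ud = 94.5, S_dd = 44.1
Terminal payoffs (K − S): max(-92.5, 0) = 0, max(15.5, 0) = 15.5, max(65.9, 0) = 65.9
Node u (S = 135): continuation = 1/1.02·[0.4000·0.0000 + 0.6000·15.5000] = 9.1176; exercise value = 0.0000 ≤ continuation, so V_u = 9.1176
Node d (S = 63): continuation = 1/1.02·[0.4000·15.5000 + 0.6000·65.9000] = 44.8431; exercise value = 47.0000 > continuation, so V_d = 47.0000 (exercise)
Node 0 (S = 90): continuation = 1/1.02·[0.4000·9.1176 + 0.6000·47.0000] = 31.2226; exercise value = 20.0000 ≤ continuation, so V_0 = 31.2226

€31.22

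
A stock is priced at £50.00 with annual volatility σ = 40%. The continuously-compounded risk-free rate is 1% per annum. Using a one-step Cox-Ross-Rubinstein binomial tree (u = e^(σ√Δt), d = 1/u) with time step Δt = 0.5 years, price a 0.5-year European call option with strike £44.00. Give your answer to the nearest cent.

CRR parameters: u = e^(σ√Δt) = e^(0.4·√0.5) = 1.3269, d = 1/u = 0.7536
Per-period rate: rΔt = 0.01·0.5 = 0.005, so R = e^0.005 = 1.0050
Risk-neutral probability p = (e^0.005 − 0.7536)/(1.3269 − 0.7536) = 0.2514/0.5733 = 0.4385
Terminal stock prices: S_u = 66.34, S_d = 37.68
Terminal payoffs (S − K): max(22.34, 0) = 22.34, max(-6.318, 0) = 0
Node 0 (S = 50): V_0 = e^(−0.005)·[0.4385·22.3448 + 0.5615·0.0000] = 9.7494

£9.75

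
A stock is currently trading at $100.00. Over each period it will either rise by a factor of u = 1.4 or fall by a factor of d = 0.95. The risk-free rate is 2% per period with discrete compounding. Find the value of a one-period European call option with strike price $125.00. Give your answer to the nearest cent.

$2.29

Risk-neutral probability p = (1 + 0.02 − 0.95)/(1.4 − 0.95) = 0.0700/0.4500 = 0.1556
Terminal stock prices: S_u = 140, S_d = 95
Terminal payoffs (S − K): max(15, 0) = 15, max(-30, 0) = 0
Node 0 (S = 100): V_0 = 1/1.02·[0.1556·15.0000 + 0.8444·0.0000] = 2.2876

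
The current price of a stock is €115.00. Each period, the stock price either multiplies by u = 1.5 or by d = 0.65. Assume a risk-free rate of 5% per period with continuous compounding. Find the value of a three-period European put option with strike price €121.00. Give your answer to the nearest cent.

€27.67

Risk-neutral probability p = (e^0.05 − 0.65)/(1.5 − 0.65) = 0.4013/0.8500 = 0.4721
Terminal stock prices: S_uuu = 388.1, S_uud = 168.2, S_udd = 72.88, S_ddd = 31.58
Terminal payoffs (K − S): max(-267.1, 0) = 0, max(-47.19, 0) = 0, max(48.12, 0) = 48.12, max(89.42, 0) = 89.42
Node uu (S = 258.8): V_uu = e^(−0.05)·[0.4721·0.0000 + 0.5279·0.0000] = 0.0000
Node ud (S = 112.1): V_ud = e^(−0.05)·[0.4721·0.0000 + 0.5279·48.1187] = 24.1638
Node dd (S = 48.59): V_dd = e^(−0.05)·[0.4721·48.1187 + 0.5279·89.4181] = 66.5113
Node u (S = 172.5): V_u = e^(−0.05)·[0.4721·0.0000 + 0.5279·24.1638] = 12.1343
Node d (S = 74.75): V_d = e^(−0.05)·[0.4721·24.1638 + 0.5279·66.5113] = 44.2509
Node 0 (S = 115): V_0 = e^(−0.05)·[0.4721·12.1343 + 0.5279·44.2509] = 27.6705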